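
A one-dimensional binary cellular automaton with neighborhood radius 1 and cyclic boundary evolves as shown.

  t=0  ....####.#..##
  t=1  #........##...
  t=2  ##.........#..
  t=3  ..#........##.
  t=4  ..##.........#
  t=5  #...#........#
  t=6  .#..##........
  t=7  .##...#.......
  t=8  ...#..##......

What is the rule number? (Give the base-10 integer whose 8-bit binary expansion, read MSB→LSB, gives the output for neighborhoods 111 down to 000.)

20

  ###|.  b7=0 t=0,i=5
  ##.|.  b6=0 t=0,i=7
  #.#|.  b5=0 t=0,i=8
  #..|#  b4=1 t=0,i=0
  .##|.  b3=0 t=0,i=4
  .#.|#  b2=1 t=0,i=9
  ..#|.  b1=0 t=0,i=3
  ...|.  b0=0 t=0,i=1
  bits 00010100 = 20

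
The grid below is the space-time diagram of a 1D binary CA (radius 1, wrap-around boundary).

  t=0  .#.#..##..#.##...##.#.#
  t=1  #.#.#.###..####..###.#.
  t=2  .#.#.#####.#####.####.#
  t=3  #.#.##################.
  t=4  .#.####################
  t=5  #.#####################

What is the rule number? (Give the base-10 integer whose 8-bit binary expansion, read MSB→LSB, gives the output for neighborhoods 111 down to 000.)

248

  ### -> #   bit 7 = 1  t=1,i=7
  ##. -> #   bit 6 = 1  t=0,i=7
  #.# -> #   bit 5 = 1  t=0,i=0
  #.. -> #   bit 4 = 1  t=0,i=4
  .## -> #   bit 3 = 1  t=0,i=6
  .#. -> .   bit 2 = 0  t=0,i=1
  ..# -> .   bit 1 = 0  t=0,i=5
  ... -> .   bit 0 = 0  t=0,i=15
  bits 11111000 = 248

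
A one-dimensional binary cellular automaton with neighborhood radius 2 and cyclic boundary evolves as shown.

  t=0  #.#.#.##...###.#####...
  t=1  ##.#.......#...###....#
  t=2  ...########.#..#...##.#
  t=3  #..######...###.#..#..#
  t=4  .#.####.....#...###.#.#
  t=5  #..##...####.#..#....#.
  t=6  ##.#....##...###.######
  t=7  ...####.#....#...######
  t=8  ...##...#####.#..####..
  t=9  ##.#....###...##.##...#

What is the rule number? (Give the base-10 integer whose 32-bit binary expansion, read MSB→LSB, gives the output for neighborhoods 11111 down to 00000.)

  #####|#  b31=1 t=0,i=17
  ####.|.  b30=0 t=0,i=18
  ###.#|.  b29=0 t=0,i=13
  ###..|.  b28=0 t=0,i=19
  ##.##|.  b27=0 t=0,i=14
  ##.#.|.  b26=0 t=1,i=2
  ##..#|#  b25=1 t=3,i=1
  ##...|.  b24=0 t=0,i=8
  #.###|#  b23=1 t=0,i=15
  #.##.|.  b22=0 t=0,i=6
  #.#.#|.  b21=0 t=0,i=2
  #.#..|#  b20=1 t=1,i=3
  #..##|.  b19=0 t=3,i=2
  #..#.|#  b18=1 t=2,i=14
  #...#|.  b17=0 t=0,i=9
  #....|#  b16=1 t=1,i=5
  .####|#  b15=1 t=0,i=16
  .###.|.  b14=0 t=0,i=12
  .##.#|.  b13=0 t=2,i=20
  .##..|.  b12=0 t=0,i=7
  .#.##|.  b11=0 t=0,i=5
  .#.#.|#  b10=1 t=0,i=1
  .#..#|#  b9=1 t=2,i=13
  .#...|#  b8=1 t=1,i=4
  ..###|#  b7=1 t=0,i=11
  ..##.|#  b6=1 t=2,i=19
  ..#.#|#  b5=1 t=0,i=0
  ..#..|.  b4=0 t=1,i=11
  ...##|.  b3=0 t=0,i=10
  ...#.|#  b2=1 t=0,i=22
  ....#|#  b1=1 t=1,i=9
  .....|#  b0=1 t=1,i=6
  bits 10000010100101011000011111100111 = 2190837735

2190837735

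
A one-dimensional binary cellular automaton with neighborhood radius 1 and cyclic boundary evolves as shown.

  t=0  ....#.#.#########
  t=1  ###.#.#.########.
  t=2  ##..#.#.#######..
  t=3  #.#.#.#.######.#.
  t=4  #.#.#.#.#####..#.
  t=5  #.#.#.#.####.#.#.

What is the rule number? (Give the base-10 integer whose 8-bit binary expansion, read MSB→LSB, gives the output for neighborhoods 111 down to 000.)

157

  ### -> #   bit 7 = 1  t=0,i=9
  ##. -> .   bit 6 = 0  t=0,i=16
  #.# -> .   bit 5 = 0  t=0,i=5
  #.. -> #   bit 4 = 1  t=0,i=0
  .## -> #   bit 3 = 1  t=0,i=8
  .#. -> #   bit 2 = 1  t=0,i=4
  ..# -> .   bit 1 = 0  t=0,i=3
  ... -> #   bit 0 = 1  t=0,i=1
  bits 10011101 = 157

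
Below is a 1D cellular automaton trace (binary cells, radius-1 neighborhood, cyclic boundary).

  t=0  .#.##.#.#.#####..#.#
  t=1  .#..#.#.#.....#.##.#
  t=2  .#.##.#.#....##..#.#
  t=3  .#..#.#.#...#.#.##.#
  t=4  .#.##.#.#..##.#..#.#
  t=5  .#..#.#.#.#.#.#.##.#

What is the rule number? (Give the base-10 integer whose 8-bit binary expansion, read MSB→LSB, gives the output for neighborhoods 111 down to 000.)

70

  ### -> .   bit 7 = 0  t=0,i=11
  ##. -> #   bit 6 = 1  t=0,i=4
  #.# -> .   bit 5 = 0  t=0,i=0
  #.. -> .   bit 4 = 0  t=0,i=15
  .## -> .   bit 3 = 0  t=0,i=3
  .#. -> #   bit 2 = 1  t=0,i=1
  ..# -> #   bit 1 = 1  t=0,i=16
  ... -> .   bit 0 = 0  t=1,i=10
  bits 01000110 = 70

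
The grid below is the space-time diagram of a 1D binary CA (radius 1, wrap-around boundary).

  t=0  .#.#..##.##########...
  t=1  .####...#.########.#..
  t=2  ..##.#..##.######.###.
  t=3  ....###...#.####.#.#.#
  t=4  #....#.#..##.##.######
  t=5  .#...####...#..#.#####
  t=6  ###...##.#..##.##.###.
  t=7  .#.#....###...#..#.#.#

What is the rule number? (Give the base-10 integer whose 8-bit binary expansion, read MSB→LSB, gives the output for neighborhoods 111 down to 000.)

180

  [7] ### => #  t=0,i=10
  [6] ##. => .  t=0,i=7
  [5] #.# => #  t=0,i=2
  [4] #.. => #  t=0,i=4
  [3] .## => .  t=0,i=6
  [2] .#. => #  t=0,i=1
  [1] ..# => .  t=0,i=0
  [0] ... => .  t=0,i=20
  bits 10110100 = 180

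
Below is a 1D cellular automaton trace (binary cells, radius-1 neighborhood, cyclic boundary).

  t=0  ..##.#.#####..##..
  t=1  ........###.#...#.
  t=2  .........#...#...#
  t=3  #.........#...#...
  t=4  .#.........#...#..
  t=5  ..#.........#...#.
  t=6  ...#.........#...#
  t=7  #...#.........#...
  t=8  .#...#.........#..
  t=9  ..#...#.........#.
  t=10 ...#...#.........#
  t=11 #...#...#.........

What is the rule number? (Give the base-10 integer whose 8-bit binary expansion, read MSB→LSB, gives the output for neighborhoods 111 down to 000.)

  nb ###: next=#  (t=0,i=8, bit7=1)
  nb ##.: next=.  (t=0,i=3, bit6=0)
  nb #.#: next=.  (t=0,i=4, bit5=0)
  nb #..: next=#  (t=0,i=12, bit4=1)
  nb .##: next=.  (t=0,i=2, bit3=0)
  nb .#.: next=.  (t=0,i=5, bit2=0)
  nb ..#: next=.  (t=0,i=1, bit1=0)
  nb ...: next=.  (t=0,i=0, bit0=0)
  bits 10010000 = 144

144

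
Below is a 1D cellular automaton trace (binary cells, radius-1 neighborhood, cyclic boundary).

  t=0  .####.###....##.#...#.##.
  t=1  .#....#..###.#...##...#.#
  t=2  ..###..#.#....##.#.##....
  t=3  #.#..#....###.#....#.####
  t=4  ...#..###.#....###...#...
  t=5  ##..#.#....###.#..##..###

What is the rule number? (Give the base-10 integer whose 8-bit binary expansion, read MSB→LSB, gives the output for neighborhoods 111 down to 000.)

25

  [7] ### => .  t=0,i=2
  [6] ##. => .  t=0,i=4
  [5] #.# => .  t=0,i=5
  [4] #.. => #  t=0,i=9
  [3] .## => #  t=0,i=1
  [2] .#. => .  t=0,i=16
  [1] ..# => .  t=0,i=0
  [0] ... => #  t=0,i=10
  bits 00011001 = 25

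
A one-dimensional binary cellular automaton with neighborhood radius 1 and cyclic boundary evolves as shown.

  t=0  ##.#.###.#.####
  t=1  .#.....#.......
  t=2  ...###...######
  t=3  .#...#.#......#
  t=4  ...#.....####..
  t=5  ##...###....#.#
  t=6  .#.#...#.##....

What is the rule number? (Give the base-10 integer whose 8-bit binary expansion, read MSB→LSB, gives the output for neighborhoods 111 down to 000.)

  [7] ### => .  t=0,i=0
  [6] ##. => #  t=0,i=1
  [5] #.# => .  t=0,i=2
  [4] #.. => .  t=1,i=2
  [3] .## => .  t=0,i=5
  [2] .#. => .  t=0,i=3
  [1] ..# => .  t=1,i=0
  [0] ... => #  t=1,i=3
  bits 01000001 = 65

65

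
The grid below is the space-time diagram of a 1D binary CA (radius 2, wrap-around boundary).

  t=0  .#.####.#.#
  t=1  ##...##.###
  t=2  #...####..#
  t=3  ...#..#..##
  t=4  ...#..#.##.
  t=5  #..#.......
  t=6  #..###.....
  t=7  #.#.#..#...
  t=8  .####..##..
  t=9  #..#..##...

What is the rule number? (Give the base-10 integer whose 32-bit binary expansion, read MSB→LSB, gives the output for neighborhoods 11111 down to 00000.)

  ##### -> #   bit 31 = 1  t=1,i=10
  ####. -> #   bit 30 = 1  t=0,i=5
  ###.# -> #   bit 29 = 1  t=0,i=6
  ###.. -> .   bit 28 = 0  t=1,i=1
  ##.## -> #   bit 27 = 1  t=1,i=7
  ##.#. -> .   bit 26 = 0  t=0,i=7
  ##..# -> .   bit 25 = 0  t=2,i=8
  ##... -> .   bit 24 = 0  t=1,i=2
  #.### -> .   bit 23 = 0  t=0,i=3
  #.##. -> .   bit 22 = 0  t=4,i=8
  #.#.# -> #   bit 21 = 1  t=0,i=1
  #.#.. -> #   bit 20 = 1  t=7,i=4
  #..## -> #   bit 19 = 1  t=2,i=9
  #..#. -> .   bit 18 = 0  t=3,i=5
  #...# -> .   bit 17 = 0  t=1,i=3
  #.... -> #   bit 16 = 1  t=4,i=0
  .#### -> .   bit 15 = 0  t=0,i=4
  .###. -> #   bit 14 = 1  t=6,i=4
  .##.# -> #   bit 13 = 1  t=1,i=6
  .##.. -> .   bit 12 = 0  t=2,i=0
  .#.## -> .   bit 11 = 0  t=0,i=2
  .#.#. -> #   bit 10 = 1  t=0,i=0
  .#..# -> .   bit 9 = 0  t=3,i=4
  .#... -> #   bit 8 = 1  t=5,i=4
  ..### -> .   bit 7 = 0  t=2,i=4
  ..##. -> #   bit 6 = 1  t=1,i=5
  ..#.# -> .   bit 5 = 0  t=4,i=6
  ..#.. -> #   bit 4 = 1  t=3,i=3
  ...## -> #   bit 3 = 1  t=1,i=4
  ...#. -> .   bit 2 = 0  t=3,i=2
  ....# -> .   bit 1 = 0  t=4,i=1
  ..... -> .   bit 0 = 0  t=5,i=6
  bits 11101000001110010110010101011000 = 3896075608

3896075608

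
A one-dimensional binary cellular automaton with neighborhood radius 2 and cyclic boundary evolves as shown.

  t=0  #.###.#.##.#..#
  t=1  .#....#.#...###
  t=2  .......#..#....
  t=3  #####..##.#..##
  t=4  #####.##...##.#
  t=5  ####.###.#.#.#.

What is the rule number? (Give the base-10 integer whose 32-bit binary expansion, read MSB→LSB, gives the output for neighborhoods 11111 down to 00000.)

  [31] ##### => #  t=3,i=0
  [30] ####. => #  t=3,i=3
  [29] ###.# => .  t=0,i=4
  [28] ###.. => #  t=3,i=4
  [27] ##.## => #  t=0,i=1
  [26] ##.#. => .  t=0,i=5
  [25] ##..# => .  t=3,i=5
  [24] ##... => .  t=4,i=8
  [23] #.### => .  t=0,i=2
  [22] #.##. => #  t=0,i=8
  [21] #.#.# => #  t=0,i=6
  [20] #.#.. => .  t=0,i=11
  [19] #..## => #  t=0,i=13
  [18] #..#. => .  t=2,i=9
  [17] #...# => #  t=1,i=10
  [16] #.... => .  t=1,i=3
  [15] .#### => #  t=3,i=14
  [14] .###. => .  t=0,i=3
  [13] .##.# => .  t=0,i=0
  [12] .##.. => #  t=4,i=7
  [11] .#.## => .  t=0,i=7
  [10] .#.#. => #  t=1,i=7
  [9] .#..# => #  t=0,i=12
  [8] .#... => .  t=1,i=2
  [7] ..### => .  t=1,i=12
  [6] ..##. => #  t=0,i=14
  [5] ..#.# => .  t=1,i=6
  [4] ..#.. => #  t=2,i=7
  [3] ...## => .  t=1,i=11
  [2] ...#. => .  t=1,i=5
  [1] ....# => .  t=1,i=4
  [0] ..... => #  t=2,i=0
  bits 11011000011010101001011001010001 = 3630863953

3630863953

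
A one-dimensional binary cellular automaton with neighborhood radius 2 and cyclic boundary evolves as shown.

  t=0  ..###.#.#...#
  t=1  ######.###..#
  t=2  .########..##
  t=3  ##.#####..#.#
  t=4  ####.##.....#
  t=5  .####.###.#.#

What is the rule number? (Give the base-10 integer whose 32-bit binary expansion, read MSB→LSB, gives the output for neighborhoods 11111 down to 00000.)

  [31] ##### => #  t=1,i=1
  [30] ####. => #  t=1,i=4
  [29] ###.# => #  t=0,i=4
  [28] ###.. => .  t=1,i=9
  [27] ##.## => #  t=1,i=6
  [26] ##.#. => #  t=0,i=5
  [25] ##..# => .  t=1,i=10
  [24] ##... => #  t=4,i=7
  [23] #.### => #  t=1,i=7
  [22] #.##. => .  t=4,i=5
  [21] #.#.# => .  t=0,i=6
  [20] #.#.. => #  t=0,i=8
  [19] #..## => #  t=0,i=1
  [18] #..#. => .  t=3,i=9
  [17] #...# => .  t=0,i=10
  [16] #.... => #  t=4,i=8
  [15] .#### => .  t=1,i=0
  [14] .###. => #  t=0,i=3
  [13] .##.# => #  t=2,i=12
  [12] .##.. => #  t=4,i=6
  [11] .#.## => .  t=3,i=11
  [10] .#.#. => #  t=0,i=7
  [9] .#..# => #  t=0,i=0
  [8] .#... => #  t=0,i=9
  [7] ..### => #  t=0,i=2
  [6] ..##. => .  t=2,i=11
  [5] ..#.# => .  t=3,i=10
  [4] ..#.. => #  t=0,i=12
  [3] ...## => .  t=4,i=11
  [2] ...#. => .  t=0,i=11
  [1] ....# => #  t=4,i=10
  [0] ..... => .  t=4,i=9
  bits 11101101100110010111011110010010 = 3986257810

3986257810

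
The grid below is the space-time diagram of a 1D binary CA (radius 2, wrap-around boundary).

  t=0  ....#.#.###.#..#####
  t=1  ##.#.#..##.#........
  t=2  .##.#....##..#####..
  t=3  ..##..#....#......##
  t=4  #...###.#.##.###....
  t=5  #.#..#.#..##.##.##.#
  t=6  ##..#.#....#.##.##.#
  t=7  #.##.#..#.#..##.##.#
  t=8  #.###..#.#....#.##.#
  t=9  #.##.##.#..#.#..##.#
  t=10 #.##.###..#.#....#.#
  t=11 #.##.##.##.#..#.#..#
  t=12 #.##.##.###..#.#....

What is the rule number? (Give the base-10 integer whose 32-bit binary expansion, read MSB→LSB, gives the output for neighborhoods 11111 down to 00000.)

  ##### -> .   bit 31 = 0  t=0,i=17
  ####. -> .   bit 30 = 0  t=0,i=18
  ###.# -> .   bit 29 = 0  t=0,i=10
  ###.. -> .   bit 28 = 0  t=0,i=19
  ##.## -> .   bit 27 = 0  t=4,i=12
  ##.#. -> #   bit 26 = 1  t=0,i=11
  ##..# -> #   bit 25 = 1  t=2,i=11
  ##... -> #   bit 24 = 1  t=0,i=0
  #.### -> #   bit 23 = 1  t=0,i=8
  #.##. -> #   bit 22 = 1  t=4,i=10
  #.#.# -> .   bit 21 = 0  t=0,i=6
  #.#.. -> .   bit 20 = 0  t=0,i=12
  #..## -> .   bit 19 = 0  t=0,i=14
  #..#. -> #   bit 18 = 1  t=3,i=5
  #...# -> #   bit 17 = 1  t=2,i=19
  #.... -> #   bit 16 = 1  t=0,i=1
  .#### -> .   bit 15 = 0  t=0,i=16
  .###. -> #   bit 14 = 1  t=0,i=9
  .##.# -> #   bit 13 = 1  t=1,i=1
  .##.. -> .   bit 12 = 0  t=2,i=10
  .#.## -> .   bit 11 = 0  t=0,i=7
  .#.#. -> #   bit 10 = 1  t=0,i=5
  .#..# -> .   bit 9 = 0  t=0,i=13
  .#... -> .   bit 8 = 0  t=1,i=12
  ..### -> .   bit 7 = 0  t=0,i=15
  ..##. -> .   bit 6 = 0  t=1,i=0
  ..#.# -> .   bit 5 = 0  t=0,i=4
  ..#.. -> #   bit 4 = 1  t=3,i=6
  ...## -> .   bit 3 = 0  t=1,i=19
  ...#. -> #   bit 2 = 1  t=0,i=3
  ....# -> .   bit 1 = 0  t=0,i=2
  ..... -> #   bit 0 = 1  t=1,i=14
  bits 00000111110001110110010000010101 = 130507797

130507797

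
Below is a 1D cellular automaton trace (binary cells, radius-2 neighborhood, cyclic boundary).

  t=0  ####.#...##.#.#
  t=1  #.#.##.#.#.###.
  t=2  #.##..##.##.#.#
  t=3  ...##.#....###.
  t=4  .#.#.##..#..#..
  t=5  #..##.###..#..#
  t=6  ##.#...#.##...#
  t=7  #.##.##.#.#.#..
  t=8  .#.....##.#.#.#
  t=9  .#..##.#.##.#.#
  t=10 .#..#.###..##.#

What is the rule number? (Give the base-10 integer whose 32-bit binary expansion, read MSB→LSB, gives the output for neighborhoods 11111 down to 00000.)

1177999431

  ##### -> .   bit 31 = 0  t=0,i=1
  ####. -> #   bit 30 = 1  t=0,i=2
  ###.# -> .   bit 29 = 0  t=0,i=3
  ###.. -> .   bit 28 = 0  t=3,i=13
  ##.## -> .   bit 27 = 0  t=2,i=1
  ##.#. -> #   bit 26 = 1  t=0,i=4
  ##..# -> #   bit 25 = 1  t=2,i=4
  ##... -> .   bit 24 = 0  t=3,i=14
  #.### -> .   bit 23 = 0  t=0,i=14
  #.##. -> .   bit 22 = 0  t=1,i=4
  #.#.# -> #   bit 21 = 1  t=0,i=12
  #.#.. -> #   bit 20 = 1  t=0,i=5
  #..## -> .   bit 19 = 0  t=2,i=5
  #..#. -> #   bit 18 = 1  t=4,i=8
  #...# -> #   bit 17 = 1  t=0,i=7
  #.... -> .   bit 16 = 0  t=3,i=0
  .#### -> #   bit 15 = 1  t=0,i=0
  .###. -> #   bit 14 = 1  t=1,i=12
  .##.# -> .   bit 13 = 0  t=0,i=10
  .##.. -> #   bit 12 = 1  t=2,i=3
  .#.## -> #   bit 11 = 1  t=0,i=13
  .#.#. -> .   bit 10 = 0  t=1,i=1
  .#..# -> .   bit 9 = 0  t=4,i=10
  .#... -> .   bit 8 = 0  t=0,i=6
  ..### -> .   bit 7 = 0  t=3,i=11
  ..##. -> #   bit 6 = 1  t=0,i=9
  ..#.# -> .   bit 5 = 0  t=4,i=1
  ..#.. -> .   bit 4 = 0  t=4,i=9
  ...## -> .   bit 3 = 0  t=0,i=8
  ...#. -> #   bit 2 = 1  t=4,i=0
  ....# -> #   bit 1 = 1  t=3,i=1
  ..... -> #   bit 0 = 1  t=8,i=4
  bits 01000110001101101101100001000111 = 1177999431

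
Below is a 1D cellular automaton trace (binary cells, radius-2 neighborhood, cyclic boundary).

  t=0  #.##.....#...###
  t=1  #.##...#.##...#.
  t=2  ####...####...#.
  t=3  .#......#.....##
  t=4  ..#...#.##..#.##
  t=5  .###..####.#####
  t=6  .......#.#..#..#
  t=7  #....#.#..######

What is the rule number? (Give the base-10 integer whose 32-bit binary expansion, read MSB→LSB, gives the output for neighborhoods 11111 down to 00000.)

543472498

  nb #####: next=.  (t=5,i=13, bit31=0)
  nb ####.: next=.  (t=0,i=15, bit30=0)
  nb ###.#: next=#  (t=0,i=0, bit29=1)
  nb ###..: next=.  (t=2,i=3, bit28=0)
  nb ##.##: next=.  (t=0,i=1, bit27=0)
  nb ##.#.: next=.  (t=3,i=0, bit26=0)
  nb ##..#: next=.  (t=4,i=0, bit25=0)
  nb ##...: next=.  (t=0,i=4, bit24=0)
  nb #.###: next=.  (t=2,i=0, bit23=0)
  nb #.##.: next=#  (t=0,i=2, bit22=1)
  nb #.#.#: next=#  (t=1,i=0, bit21=1)
  nb #.#..: next=.  (t=3,i=1, bit20=0)
  nb #..##: next=.  (t=5,i=5, bit19=0)
  nb #..#.: next=#  (t=4,i=1, bit18=1)
  nb #...#: next=.  (t=0,i=11, bit17=0)
  nb #....: next=.  (t=0,i=5, bit16=0)
  nb .####: next=#  (t=0,i=14, bit15=1)
  nb .###.: next=.  (t=5,i=2, bit14=0)
  nb .##.#: next=#  (t=3,i=15, bit13=1)
  nb .##..: next=#  (t=0,i=3, bit12=1)
  nb .#.##: next=#  (t=1,i=1, bit11=1)
  nb .#.#.: next=.  (t=1,i=15, bit10=0)
  nb .#..#: next=#  (t=6,i=10, bit9=1)
  nb .#...: next=#  (t=0,i=10, bit8=1)
  nb ..###: next=.  (t=0,i=13, bit7=0)
  nb ..##.: next=#  (t=3,i=14, bit6=1)
  nb ..#.#: next=#  (t=1,i=7, bit5=1)
  nb ..#..: next=#  (t=0,i=9, bit4=1)
  nb ...##: next=.  (t=0,i=12, bit3=0)
  nb ...#.: next=.  (t=0,i=8, bit2=0)
  nb ....#: next=#  (t=0,i=7, bit1=1)
  nb .....: next=.  (t=0,i=6, bit0=0)
  bits 00100000011001001011101101110010 = 543472498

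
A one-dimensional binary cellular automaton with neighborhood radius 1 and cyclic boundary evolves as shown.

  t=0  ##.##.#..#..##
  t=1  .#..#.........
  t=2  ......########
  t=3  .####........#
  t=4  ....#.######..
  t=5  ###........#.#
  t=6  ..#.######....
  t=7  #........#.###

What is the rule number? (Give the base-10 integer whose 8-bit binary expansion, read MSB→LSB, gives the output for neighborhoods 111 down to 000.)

  [7] ### => .  t=0,i=0
  [6] ##. => #  t=0,i=1
  [5] #.# => .  t=0,i=2
  [4] #.. => .  t=0,i=7
  [3] .## => .  t=0,i=3
  [2] .#. => .  t=0,i=6
  [1] ..# => .  t=0,i=8
  [0] ... => #  t=1,i=6
  bits 01000001 = 65

65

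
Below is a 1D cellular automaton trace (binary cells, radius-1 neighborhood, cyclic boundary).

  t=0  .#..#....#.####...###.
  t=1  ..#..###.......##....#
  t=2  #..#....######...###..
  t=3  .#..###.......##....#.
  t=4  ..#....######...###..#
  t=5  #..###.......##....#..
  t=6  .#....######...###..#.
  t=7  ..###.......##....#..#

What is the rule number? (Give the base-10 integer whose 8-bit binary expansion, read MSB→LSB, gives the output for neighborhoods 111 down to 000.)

17

  nb ###: next=.  (t=0,i=12, bit7=0)
  nb ##.: next=.  (t=0,i=14, bit6=0)
  nb #.#: next=.  (t=0,i=10, bit5=0)
  nb #..: next=#  (t=0,i=2, bit4=1)
  nb .##: next=.  (t=0,i=11, bit3=0)
  nb .#.: next=.  (t=0,i=1, bit2=0)
  nb ..#: next=.  (t=0,i=0, bit1=0)
  nb ...: next=#  (t=0,i=6, bit0=1)
  bits 00010001 = 17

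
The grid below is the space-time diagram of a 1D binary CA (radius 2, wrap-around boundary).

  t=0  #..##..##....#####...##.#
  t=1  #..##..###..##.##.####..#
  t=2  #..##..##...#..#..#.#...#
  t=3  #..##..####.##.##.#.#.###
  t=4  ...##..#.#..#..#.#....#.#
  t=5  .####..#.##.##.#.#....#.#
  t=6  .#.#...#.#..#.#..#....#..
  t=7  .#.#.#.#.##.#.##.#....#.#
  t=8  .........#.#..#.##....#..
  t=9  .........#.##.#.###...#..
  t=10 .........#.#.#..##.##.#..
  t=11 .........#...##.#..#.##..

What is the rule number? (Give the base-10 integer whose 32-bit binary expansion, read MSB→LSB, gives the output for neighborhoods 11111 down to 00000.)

3318895352

  nb #####: next=#  (t=0,i=15, bit31=1)
  nb ####.: next=#  (t=0,i=16, bit30=1)
  nb ###.#: next=.  (t=3,i=10, bit29=0)
  nb ###..: next=.  (t=0,i=17, bit28=0)
  nb ##.##: next=.  (t=0,i=23, bit27=0)
  nb ##.#.: next=#  (t=3,i=17, bit26=1)
  nb ##..#: next=.  (t=0,i=1, bit25=0)
  nb ##...: next=#  (t=0,i=9, bit24=1)
  nb #.###: next=#  (t=1,i=18, bit23=1)
  nb #.##.: next=#  (t=0,i=24, bit22=1)
  nb #.#.#: next=.  (t=3,i=18, bit21=0)
  nb #.#..: next=#  (t=2,i=20, bit20=1)
  nb #..##: next=.  (t=0,i=2, bit19=0)
  nb #..#.: next=.  (t=2,i=14, bit18=0)
  nb #...#: next=#  (t=0,i=19, bit17=1)
  nb #....: next=.  (t=0,i=10, bit16=0)
  nb .####: next=.  (t=0,i=14, bit15=0)
  nb .###.: next=#  (t=1,i=8, bit14=1)
  nb .##.#: next=.  (t=0,i=22, bit13=0)
  nb .##..: next=#  (t=0,i=0, bit12=1)
  nb .#.##: next=.  (t=3,i=21, bit11=0)
  nb .#.#.: next=.  (t=2,i=19, bit10=0)
  nb .#..#: next=#  (t=2,i=13, bit9=1)
  nb .#...: next=.  (t=2,i=21, bit8=0)
  nb ..###: next=#  (t=0,i=13, bit7=1)
  nb ..##.: next=#  (t=0,i=3, bit6=1)
  nb ..#.#: next=#  (t=2,i=18, bit5=1)
  nb ..#..: next=#  (t=2,i=12, bit4=1)
  nb ...##: next=#  (t=0,i=12, bit3=1)
  nb ...#.: next=.  (t=2,i=11, bit2=0)
  nb ....#: next=.  (t=0,i=11, bit1=0)
  nb .....: next=.  (t=8,i=0, bit0=0)
  bits 11000101110100100101001011111000 = 3318895352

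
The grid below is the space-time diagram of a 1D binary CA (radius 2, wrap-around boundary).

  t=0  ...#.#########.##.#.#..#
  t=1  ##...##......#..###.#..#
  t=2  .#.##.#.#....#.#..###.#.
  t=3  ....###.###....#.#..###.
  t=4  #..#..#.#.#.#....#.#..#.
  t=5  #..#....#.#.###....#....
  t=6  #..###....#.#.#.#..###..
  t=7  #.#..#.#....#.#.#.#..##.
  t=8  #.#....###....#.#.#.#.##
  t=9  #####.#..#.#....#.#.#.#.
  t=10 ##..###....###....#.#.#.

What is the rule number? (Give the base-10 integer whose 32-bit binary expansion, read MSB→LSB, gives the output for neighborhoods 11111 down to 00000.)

  nb #####: next=.  (t=0,i=7, bit31=0)
  nb ####.: next=.  (t=0,i=12, bit30=0)
  nb ###.#: next=#  (t=0,i=13, bit29=1)
  nb ###..: next=#  (t=1,i=1, bit28=1)
  nb ##.##: next=.  (t=0,i=14, bit27=0)
  nb ##.#.: next=#  (t=0,i=17, bit26=1)
  nb ##..#: next=#  (t=6,i=22, bit25=1)
  nb ##...: next=.  (t=1,i=2, bit24=0)
  nb #.###: next=#  (t=0,i=5, bit23=1)
  nb #.##.: next=.  (t=0,i=15, bit22=0)
  nb #.#.#: next=#  (t=0,i=18, bit21=1)
  nb #.#..: next=#  (t=0,i=20, bit20=1)
  nb #..##: next=#  (t=1,i=15, bit19=1)
  nb #..#.: next=.  (t=0,i=22, bit18=0)
  nb #...#: next=#  (t=0,i=1, bit17=1)
  nb #....: next=#  (t=1,i=8, bit16=1)
  nb .####: next=#  (t=0,i=6, bit15=1)
  nb .###.: next=.  (t=1,i=0, bit14=0)
  nb .##.#: next=#  (t=0,i=16, bit13=1)
  nb .##..: next=#  (t=1,i=6, bit12=1)
  nb .#.##: next=.  (t=0,i=4, bit11=0)
  nb .#.#.: next=.  (t=0,i=19, bit10=0)
  nb .#..#: next=.  (t=0,i=21, bit9=0)
  nb .#...: next=#  (t=0,i=0, bit8=1)
  nb ..###: next=.  (t=1,i=16, bit7=0)
  nb ..##.: next=.  (t=1,i=5, bit6=0)
  nb ..#.#: next=.  (t=0,i=3, bit5=0)
  nb ..#..: next=#  (t=0,i=23, bit4=1)
  nb ...##: next=#  (t=1,i=4, bit3=1)
  nb ...#.: next=.  (t=0,i=2, bit2=0)
  nb ....#: next=.  (t=1,i=11, bit1=0)
  nb .....: next=.  (t=1,i=9, bit0=0)
  bits 00110110101110111011000100011000 = 918270232

918270232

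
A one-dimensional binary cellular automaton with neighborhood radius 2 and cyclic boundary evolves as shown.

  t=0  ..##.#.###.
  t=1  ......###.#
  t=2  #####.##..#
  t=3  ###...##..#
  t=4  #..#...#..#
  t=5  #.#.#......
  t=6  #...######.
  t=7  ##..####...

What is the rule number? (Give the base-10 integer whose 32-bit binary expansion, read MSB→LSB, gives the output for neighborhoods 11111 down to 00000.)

  [31] ##### => #  t=2,i=1
  [30] ####. => .  t=2,i=3
  [29] ###.# => .  t=1,i=8
  [28] ###.. => .  t=0,i=9
  [27] ##.## => .  t=2,i=5
  [26] ##.#. => .  t=0,i=4
  [25] ##..# => .  t=2,i=8
  [24] ##... => #  t=0,i=10
  [23] #.### => #  t=0,i=7
  [22] #.##. => #  t=2,i=6
  [21] #.#.# => .  t=0,i=5
  [20] #.#.. => #  t=1,i=10
  [19] #..## => .  t=2,i=9
  [18] #..#. => #  t=4,i=2
  [17] #...# => .  t=0,i=0
  [16] #.... => #  t=1,i=1
  [15] .#### => #  t=2,i=0
  [14] .###. => #  t=0,i=8
  [13] .##.# => .  t=0,i=3
  [12] .##.. => #  t=2,i=7
  [11] .#.## => #  t=0,i=6
  [10] .#.#. => .  t=5,i=1
  [9] .#..# => .  t=4,i=8
  [8] .#... => #  t=1,i=0
  [7] ..### => #  t=1,i=6
  [6] ..##. => .  t=0,i=2
  [5] ..#.# => #  t=5,i=0
  [4] ..#.. => .  t=4,i=3
  [3] ...## => .  t=0,i=1
  [2] ...#. => .  t=4,i=6
  [1] ....# => #  t=1,i=4
  [0] ..... => #  t=1,i=2
  bits 10000001110101011101100110100011 = 2178275747

2178275747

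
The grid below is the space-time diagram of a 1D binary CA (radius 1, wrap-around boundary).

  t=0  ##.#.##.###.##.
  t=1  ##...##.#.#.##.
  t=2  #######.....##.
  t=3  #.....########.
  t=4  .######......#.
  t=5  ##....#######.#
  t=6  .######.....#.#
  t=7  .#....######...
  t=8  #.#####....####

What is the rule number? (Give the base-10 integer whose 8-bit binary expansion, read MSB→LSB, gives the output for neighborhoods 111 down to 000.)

  [7] ### => .  t=0,i=9
  [6] ##. => #  t=0,i=1
  [5] #.# => .  t=0,i=2
  [4] #.. => #  t=1,i=2
  [3] .## => #  t=0,i=0
  [2] .#. => .  t=0,i=3
  [1] ..# => #  t=1,i=4
  [0] ... => #  t=1,i=3
  bits 01011011 = 91

91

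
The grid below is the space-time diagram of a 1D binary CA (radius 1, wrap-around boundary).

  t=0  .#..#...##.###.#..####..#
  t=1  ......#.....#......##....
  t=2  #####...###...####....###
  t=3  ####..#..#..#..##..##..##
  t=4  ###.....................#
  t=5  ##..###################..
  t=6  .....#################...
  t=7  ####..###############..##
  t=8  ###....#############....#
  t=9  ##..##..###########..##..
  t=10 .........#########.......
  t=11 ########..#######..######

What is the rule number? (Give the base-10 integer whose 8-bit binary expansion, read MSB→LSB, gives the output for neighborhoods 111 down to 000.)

129

  ###|#  b7=1 t=0,i=12
  ##.|.  b6=0 t=0,i=9
  #.#|.  b5=0 t=0,i=0
  #..|.  b4=0 t=0,i=2
  .##|.  b3=0 t=0,i=8
  .#.|.  b2=0 t=0,i=1
  ..#|.  b1=0 t=0,i=3
  ...|#  b0=1 t=0,i=6
  bits 10000001 = 129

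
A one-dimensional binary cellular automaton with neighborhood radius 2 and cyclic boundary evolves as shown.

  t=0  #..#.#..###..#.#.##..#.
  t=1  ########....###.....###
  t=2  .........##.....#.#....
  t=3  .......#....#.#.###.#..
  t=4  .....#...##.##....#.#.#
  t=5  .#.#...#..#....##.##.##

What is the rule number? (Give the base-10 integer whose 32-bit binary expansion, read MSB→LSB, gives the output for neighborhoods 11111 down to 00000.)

  nb #####: next=.  (t=1,i=0, bit31=0)
  nb ####.: next=.  (t=1,i=6, bit30=0)
  nb ###.#: next=#  (t=3,i=18, bit29=1)
  nb ###..: next=.  (t=0,i=10, bit28=0)
  nb ##.##: next=.  (t=4,i=11, bit27=0)
  nb ##.#.: next=.  (t=3,i=19, bit26=0)
  nb ##..#: next=.  (t=0,i=11, bit25=0)
  nb ##...: next=.  (t=1,i=8, bit24=0)
  nb #.###: next=.  (t=3,i=16, bit23=0)
  nb #.##.: next=.  (t=0,i=17, bit22=0)
  nb #.#.#: next=.  (t=0,i=15, bit21=0)
  nb #.#..: next=#  (t=0,i=0, bit20=1)
  nb #..##: next=#  (t=0,i=7, bit19=1)
  nb #..#.: next=#  (t=0,i=2, bit18=1)
  nb #...#: next=#  (t=4,i=7, bit17=1)
  nb #....: next=#  (t=1,i=9, bit16=1)
  nb .####: next=.  (t=1,i=21, bit15=0)
  nb .###.: next=.  (t=0,i=9, bit14=0)
  nb .##.#: next=#  (t=4,i=10, bit13=1)
  nb .##..: next=.  (t=0,i=18, bit12=0)
  nb .#.##: next=.  (t=0,i=16, bit11=0)
  nb .#.#.: next=#  (t=0,i=4, bit10=1)
  nb .#..#: next=#  (t=0,i=1, bit9=1)
  nb .#...: next=.  (t=2,i=19, bit8=0)
  nb ..###: next=.  (t=0,i=8, bit7=0)
  nb ..##.: next=.  (t=2,i=9, bit6=0)
  nb ..#.#: next=#  (t=0,i=3, bit5=1)
  nb ..#..: next=.  (t=3,i=7, bit4=0)
  nb ...##: next=.  (t=1,i=11, bit3=0)
  nb ...#.: next=.  (t=2,i=15, bit2=0)
  nb ....#: next=#  (t=1,i=10, bit1=1)
  nb .....: next=.  (t=1,i=17, bit0=0)
  bits 00100000000111110010011000100010 = 538912290

538912290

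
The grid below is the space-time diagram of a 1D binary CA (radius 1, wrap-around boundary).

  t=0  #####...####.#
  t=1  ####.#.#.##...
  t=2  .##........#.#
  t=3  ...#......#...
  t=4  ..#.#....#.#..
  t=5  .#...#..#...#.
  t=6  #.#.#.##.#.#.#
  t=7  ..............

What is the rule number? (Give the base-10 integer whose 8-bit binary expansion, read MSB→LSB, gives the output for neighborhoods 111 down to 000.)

146

  [7] ### => #  t=0,i=0
  [6] ##. => .  t=0,i=4
  [5] #.# => .  t=0,i=12
  [4] #.. => #  t=0,i=5
  [3] .## => .  t=0,i=8
  [2] .#. => .  t=1,i=5
  [1] ..# => #  t=0,i=7
  [0] ... => .  t=0,i=6
  bits 10010010 = 146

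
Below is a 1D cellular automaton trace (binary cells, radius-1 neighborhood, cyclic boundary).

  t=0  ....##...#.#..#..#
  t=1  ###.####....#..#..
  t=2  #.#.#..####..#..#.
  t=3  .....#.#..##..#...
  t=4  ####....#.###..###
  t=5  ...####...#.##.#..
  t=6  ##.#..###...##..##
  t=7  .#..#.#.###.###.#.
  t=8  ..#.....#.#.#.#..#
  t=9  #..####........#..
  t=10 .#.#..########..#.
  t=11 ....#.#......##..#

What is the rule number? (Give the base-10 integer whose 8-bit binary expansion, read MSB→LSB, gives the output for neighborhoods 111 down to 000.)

89

  [7] ### => .  t=1,i=1
  [6] ##. => #  t=0,i=5
  [5] #.# => .  t=0,i=10
  [4] #.. => #  t=0,i=0
  [3] .## => #  t=0,i=4
  [2] .#. => .  t=0,i=9
  [1] ..# => .  t=0,i=3
  [0] ... => #  t=0,i=1
  bits 01011001 = 89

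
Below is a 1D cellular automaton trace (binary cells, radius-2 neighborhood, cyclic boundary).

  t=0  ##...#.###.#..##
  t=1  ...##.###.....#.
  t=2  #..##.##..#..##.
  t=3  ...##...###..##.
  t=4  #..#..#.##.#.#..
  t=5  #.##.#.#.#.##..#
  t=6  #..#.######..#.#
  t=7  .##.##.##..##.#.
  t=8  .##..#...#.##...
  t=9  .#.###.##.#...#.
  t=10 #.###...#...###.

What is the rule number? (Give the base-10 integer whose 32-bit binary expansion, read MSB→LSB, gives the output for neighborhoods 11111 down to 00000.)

2192010452

  ##### -> #   bit 31 = 1  t=6,i=7
  ####. -> .   bit 30 = 0  t=0,i=0
  ###.# -> .   bit 29 = 0  t=0,i=9
  ###.. -> .   bit 28 = 0  t=0,i=1
  ##.## -> .   bit 27 = 0  t=1,i=5
  ##.#. -> .   bit 26 = 0  t=0,i=10
  ##..# -> #   bit 25 = 1  t=2,i=8
  ##... -> .   bit 24 = 0  t=0,i=2
  #.### -> #   bit 23 = 1  t=0,i=7
  #.##. -> .   bit 22 = 0  t=2,i=6
  #.#.# -> #   bit 21 = 1  t=4,i=11
  #.#.. -> .   bit 20 = 0  t=0,i=11
  #..## -> .   bit 19 = 0  t=0,i=13
  #..#. -> #   bit 18 = 1  t=2,i=9
  #...# -> #   bit 17 = 1  t=0,i=3
  #.... -> #   bit 16 = 1  t=1,i=0
  .#### -> .   bit 15 = 0  t=0,i=15
  .###. -> #   bit 14 = 1  t=0,i=8
  .##.# -> #   bit 13 = 1  t=1,i=4
  .##.. -> .   bit 12 = 0  t=2,i=7
  .#.## -> #   bit 11 = 1  t=0,i=6
  .#.#. -> #   bit 10 = 1  t=4,i=12
  .#..# -> .   bit 9 = 0  t=0,i=12
  .#... -> .   bit 8 = 0  t=1,i=15
  ..### -> #   bit 7 = 1  t=0,i=14
  ..##. -> #   bit 6 = 1  t=1,i=3
  ..#.# -> .   bit 5 = 0  t=0,i=5
  ..#.. -> #   bit 4 = 1  t=1,i=14
  ...## -> .   bit 3 = 0  t=1,i=2
  ...#. -> #   bit 2 = 1  t=0,i=4
  ....# -> .   bit 1 = 0  t=1,i=1
  ..... -> .   bit 0 = 0  t=1,i=11
  bits 10000010101001110110110011010100 = 2192010452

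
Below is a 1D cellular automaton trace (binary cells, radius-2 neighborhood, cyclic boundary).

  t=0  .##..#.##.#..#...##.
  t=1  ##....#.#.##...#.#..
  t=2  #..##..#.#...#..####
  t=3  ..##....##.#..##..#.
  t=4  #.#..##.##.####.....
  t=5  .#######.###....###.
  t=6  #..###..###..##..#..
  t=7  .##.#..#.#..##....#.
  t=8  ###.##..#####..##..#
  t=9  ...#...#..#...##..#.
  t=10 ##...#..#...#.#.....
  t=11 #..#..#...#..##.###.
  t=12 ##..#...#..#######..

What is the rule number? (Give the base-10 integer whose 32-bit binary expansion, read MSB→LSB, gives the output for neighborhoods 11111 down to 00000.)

2291887683

  ##### -> #   bit 31 = 1  t=2,i=18
  ####. -> .   bit 30 = 0  t=2,i=19
  ###.# -> .   bit 29 = 0  t=5,i=7
  ###.. -> .   bit 28 = 0  t=2,i=0
  ##.## -> #   bit 27 = 1  t=4,i=7
  ##.#. -> .   bit 26 = 0  t=0,i=9
  ##..# -> .   bit 25 = 0  t=0,i=3
  ##... -> .   bit 24 = 0  t=1,i=2
  #.### -> #   bit 23 = 1  t=4,i=11
  #.##. -> .   bit 22 = 0  t=0,i=7
  #.#.# -> .   bit 21 = 0  t=1,i=8
  #.#.. -> #   bit 20 = 1  t=0,i=10
  #..## -> #   bit 19 = 1  t=0,i=0
  #..#. -> .   bit 18 = 0  t=0,i=4
  #...# -> #   bit 17 = 1  t=0,i=15
  #.... -> #   bit 16 = 1  t=1,i=3
  .#### -> .   bit 15 = 0  t=2,i=17
  .###. -> #   bit 14 = 1  t=5,i=10
  .##.# -> #   bit 13 = 1  t=0,i=8
  .##.. -> .   bit 12 = 0  t=0,i=2
  .#.## -> #   bit 11 = 1  t=0,i=6
  .#.#. -> #   bit 10 = 1  t=1,i=7
  .#..# -> #   bit 9 = 1  t=0,i=11
  .#... -> .   bit 8 = 0  t=0,i=14
  ..### -> .   bit 7 = 0  t=2,i=16
  ..##. -> #   bit 6 = 1  t=0,i=1
  ..#.# -> .   bit 5 = 0  t=0,i=5
  ..#.. -> .   bit 4 = 0  t=0,i=13
  ...## -> .   bit 3 = 0  t=0,i=16
  ...#. -> .   bit 2 = 0  t=1,i=5
  ....# -> #   bit 1 = 1  t=1,i=4
  ..... -> #   bit 0 = 1  t=4,i=17
  bits 10001000100110110110111001000011 = 2291887683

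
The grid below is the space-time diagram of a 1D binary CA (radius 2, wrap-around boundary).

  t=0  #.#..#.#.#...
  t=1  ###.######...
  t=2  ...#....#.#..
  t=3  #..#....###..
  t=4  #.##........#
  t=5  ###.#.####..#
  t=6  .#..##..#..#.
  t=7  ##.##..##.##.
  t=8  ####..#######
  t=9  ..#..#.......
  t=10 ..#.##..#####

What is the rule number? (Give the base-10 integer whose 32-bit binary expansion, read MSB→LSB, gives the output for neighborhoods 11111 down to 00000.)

  nb #####: next=.  (t=1,i=6, bit31=0)
  nb ####.: next=#  (t=1,i=8, bit30=1)
  nb ###.#: next=.  (t=1,i=2, bit29=0)
  nb ###..: next=.  (t=1,i=9, bit28=0)
  nb ##.##: next=#  (t=1,i=3, bit27=1)
  nb ##.#.: next=.  (t=5,i=3, bit26=0)
  nb ##..#: next=.  (t=3,i=11, bit25=0)
  nb ##...: next=#  (t=1,i=10, bit24=1)
  nb #.###: next=.  (t=1,i=4, bit23=0)
  nb #.##.: next=#  (t=4,i=2, bit22=1)
  nb #.#.#: next=#  (t=0,i=7, bit21=1)
  nb #.#..: next=#  (t=0,i=2, bit20=1)
  nb #..##: next=#  (t=5,i=11, bit19=1)
  nb #..#.: next=#  (t=0,i=4, bit18=1)
  nb #...#: next=.  (t=0,i=11, bit17=0)
  nb #....: next=.  (t=2,i=5, bit16=0)
  nb .####: next=.  (t=1,i=5, bit15=0)
  nb .###.: next=.  (t=1,i=1, bit14=0)
  nb .##.#: next=#  (t=4,i=0, bit13=1)
  nb .##..: next=.  (t=4,i=3, bit12=0)
  nb .#.##: next=#  (t=5,i=5, bit11=1)
  nb .#.#.: next=#  (t=0,i=1, bit10=1)
  nb .#..#: next=.  (t=0,i=3, bit9=0)
  nb .#...: next=.  (t=0,i=10, bit8=0)
  nb ..###: next=.  (t=1,i=0, bit7=0)
  nb ..##.: next=#  (t=4,i=12, bit6=1)
  nb ..#.#: next=#  (t=0,i=0, bit5=1)
  nb ..#..: next=#  (t=2,i=3, bit4=1)
  nb ...##: next=.  (t=1,i=12, bit3=0)
  nb ...#.: next=.  (t=0,i=12, bit2=0)
  nb ....#: next=.  (t=2,i=1, bit1=0)
  nb .....: next=#  (t=2,i=0, bit0=1)
  bits 01001001011111000010110001110001 = 1232874609

1232874609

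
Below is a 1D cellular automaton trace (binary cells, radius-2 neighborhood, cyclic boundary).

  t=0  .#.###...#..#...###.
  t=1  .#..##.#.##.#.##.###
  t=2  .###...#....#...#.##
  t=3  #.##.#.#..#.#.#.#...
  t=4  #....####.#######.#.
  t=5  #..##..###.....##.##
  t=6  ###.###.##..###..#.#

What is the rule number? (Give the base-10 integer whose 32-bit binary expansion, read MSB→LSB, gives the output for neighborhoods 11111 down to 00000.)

2050643515

  nb #####: next=.  (t=4,i=12, bit31=0)
  nb ####.: next=#  (t=4,i=7, bit30=1)
  nb ###.#: next=#  (t=1,i=19, bit29=1)
  nb ###..: next=#  (t=0,i=5, bit28=1)
  nb ##.##: next=#  (t=1,i=16, bit27=1)
  nb ##.#.: next=.  (t=1,i=0, bit26=0)
  nb ##..#: next=#  (t=0,i=19, bit25=1)
  nb ##...: next=.  (t=0,i=6, bit24=0)
  nb #.###: next=.  (t=0,i=3, bit23=0)
  nb #.##.: next=.  (t=1,i=9, bit22=0)
  nb #.#.#: next=#  (t=1,i=7, bit21=1)
  nb #.#..: next=#  (t=1,i=1, bit20=1)
  nb #..##: next=#  (t=1,i=3, bit19=1)
  nb #..#.: next=.  (t=0,i=0, bit18=0)
  nb #...#: next=#  (t=0,i=7, bit17=1)
  nb #....: next=.  (t=2,i=9, bit16=0)
  nb .####: next=.  (t=4,i=6, bit15=0)
  nb .###.: next=#  (t=0,i=4, bit14=1)
  nb .##.#: next=.  (t=1,i=5, bit13=0)
  nb .##..: next=#  (t=5,i=4, bit12=1)
  nb .#.##: next=.  (t=0,i=2, bit11=0)
  nb .#.#.: next=#  (t=3,i=6, bit10=1)
  nb .#..#: next=#  (t=0,i=10, bit9=1)
  nb .#...: next=.  (t=0,i=13, bit8=0)
  nb ..###: next=.  (t=0,i=16, bit7=0)
  nb ..##.: next=.  (t=1,i=4, bit6=0)
  nb ..#.#: next=#  (t=0,i=1, bit5=1)
  nb ..#..: next=#  (t=0,i=9, bit4=1)
  nb ...##: next=#  (t=0,i=15, bit3=1)
  nb ...#.: next=.  (t=0,i=8, bit2=0)
  nb ....#: next=#  (t=2,i=10, bit1=1)
  nb .....: next=#  (t=5,i=12, bit0=1)
  bits 01111010001110100101011000111011 = 2050643515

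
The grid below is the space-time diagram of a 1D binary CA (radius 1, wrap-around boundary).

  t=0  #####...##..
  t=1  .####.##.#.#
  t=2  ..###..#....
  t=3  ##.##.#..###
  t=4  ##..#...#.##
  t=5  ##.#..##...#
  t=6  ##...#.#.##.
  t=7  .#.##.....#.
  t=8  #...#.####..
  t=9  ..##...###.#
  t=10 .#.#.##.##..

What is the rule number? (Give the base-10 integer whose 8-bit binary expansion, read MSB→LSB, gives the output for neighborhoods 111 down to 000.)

195

  nb ###: next=#  (t=0,i=1, bit7=1)
  nb ##.: next=#  (t=0,i=4, bit6=1)
  nb #.#: next=.  (t=1,i=0, bit5=0)
  nb #..: next=.  (t=0,i=5, bit4=0)
  nb .##: next=.  (t=0,i=0, bit3=0)
  nb .#.: next=.  (t=1,i=9, bit2=0)
  nb ..#: next=#  (t=0,i=7, bit1=1)
  nb ...: next=#  (t=0,i=6, bit0=1)
  bits 11000011 = 195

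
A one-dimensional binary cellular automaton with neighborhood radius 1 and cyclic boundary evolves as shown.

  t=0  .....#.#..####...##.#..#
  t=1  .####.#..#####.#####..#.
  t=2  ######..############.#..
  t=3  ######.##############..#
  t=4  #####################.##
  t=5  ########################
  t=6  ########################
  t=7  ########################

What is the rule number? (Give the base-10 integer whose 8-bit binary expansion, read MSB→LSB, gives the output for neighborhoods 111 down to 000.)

235

  ### -> #   bit 7 = 1  t=0,i=11
  ##. -> #   bit 6 = 1  t=0,i=13
  #.# -> #   bit 5 = 1  t=0,i=6
  #.. -> .   bit 4 = 0  t=0,i=0
  .## -> #   bit 3 = 1  t=0,i=10
  .#. -> .   bit 2 = 0  t=0,i=5
  ..# -> #   bit 1 = 1  t=0,i=4
  ... -> #   bit 0 = 1  t=0,i=1
  bits 11101011 = 235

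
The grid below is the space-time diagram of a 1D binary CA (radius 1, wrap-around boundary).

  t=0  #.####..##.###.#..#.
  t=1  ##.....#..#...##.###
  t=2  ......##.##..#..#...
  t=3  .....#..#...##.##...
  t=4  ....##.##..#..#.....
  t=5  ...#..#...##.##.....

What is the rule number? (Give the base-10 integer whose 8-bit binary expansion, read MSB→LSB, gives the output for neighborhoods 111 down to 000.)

38

  ###|.  b7=0 t=0,i=3
  ##.|.  b6=0 t=0,i=5
  #.#|#  b5=1 t=0,i=1
  #..|.  b4=0 t=0,i=6
  .##|.  b3=0 t=0,i=2
  .#.|#  b2=1 t=0,i=0
  ..#|#  b1=1 t=0,i=7
  ...|.  b0=0 t=1,i=3
  bits 00100110 = 38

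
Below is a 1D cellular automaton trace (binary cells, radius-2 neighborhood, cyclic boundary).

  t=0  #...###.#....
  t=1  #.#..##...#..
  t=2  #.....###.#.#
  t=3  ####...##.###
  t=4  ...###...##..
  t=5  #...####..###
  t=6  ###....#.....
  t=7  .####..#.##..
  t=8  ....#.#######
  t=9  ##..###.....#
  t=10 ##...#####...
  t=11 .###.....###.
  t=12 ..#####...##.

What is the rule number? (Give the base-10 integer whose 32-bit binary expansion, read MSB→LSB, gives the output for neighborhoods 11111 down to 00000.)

971462705

  #####|.  b31=0 t=3,i=0
  ####.|.  b30=0 t=3,i=2
  ###.#|#  b29=1 t=0,i=6
  ###..|#  b28=1 t=3,i=3
  ##.##|#  b27=1 t=3,i=9
  ##.#.|.  b26=0 t=0,i=7
  ##..#|.  b25=0 t=5,i=8
  ##...|#  b24=1 t=1,i=7
  #.###|#  b23=1 t=3,i=10
  #.##.|#  b22=1 t=2,i=12
  #.#.#|#  b21=1 t=2,i=10
  #.#..|.  b20=0 t=0,i=8
  #..##|.  b19=0 t=1,i=4
  #..#.|#  b18=1 t=1,i=12
  #...#|#  b17=1 t=0,i=2
  #....|#  b16=1 t=0,i=10
  .####|.  b15=0 t=3,i=11
  .###.|#  b14=1 t=0,i=5
  .##.#|.  b13=0 t=3,i=8
  .##..|#  b12=1 t=1,i=6
  .#.##|#  b11=1 t=2,i=11
  .#.#.|.  b10=0 t=1,i=1
  .#..#|.  b9=0 t=1,i=3
  .#...|.  b8=0 t=0,i=1
  ..###|.  b7=0 t=0,i=4
  ..##.|.  b6=0 t=1,i=5
  ..#.#|#  b5=1 t=1,i=0
  ..#..|#  b4=1 t=0,i=0
  ...##|.  b3=0 t=0,i=3
  ...#.|.  b2=0 t=0,i=12
  ....#|.  b1=0 t=0,i=11
  .....|#  b0=1 t=2,i=3
  bits 00111001111001110101100000110001 = 971462705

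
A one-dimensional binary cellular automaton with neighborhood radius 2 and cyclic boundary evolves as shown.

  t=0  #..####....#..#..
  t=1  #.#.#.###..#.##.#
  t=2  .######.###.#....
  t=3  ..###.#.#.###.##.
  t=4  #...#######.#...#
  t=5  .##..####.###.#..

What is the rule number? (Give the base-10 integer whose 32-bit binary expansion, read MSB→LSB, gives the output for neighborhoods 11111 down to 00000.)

  #####|#  b31=1 t=2,i=3
  ####.|.  b30=0 t=0,i=5
  ###.#|#  b29=1 t=2,i=6
  ###..|#  b28=1 t=0,i=6
  ##.##|.  b27=0 t=1,i=15
  ##.#.|#  b26=1 t=1,i=1
  ##..#|#  b25=1 t=1,i=9
  ##...|#  b24=1 t=0,i=7
  #.###|#  b23=1 t=1,i=6
  #.##.|.  b22=0 t=1,i=13
  #.#.#|#  b21=1 t=1,i=2
  #.#..|#  b20=1 t=2,i=12
  #..##|#  b19=1 t=0,i=2
  #..#.|#  b18=1 t=0,i=13
  #...#|#  b17=1 t=3,i=0
  #....|#  b16=1 t=0,i=8
  .####|#  b15=1 t=0,i=4
  .###.|.  b14=0 t=1,i=7
  .##.#|.  b13=0 t=1,i=0
  .##..|.  b12=0 t=3,i=15
  .#.##|#  b11=1 t=1,i=5
  .#.#.|#  b10=1 t=1,i=3
  .#..#|.  b9=0 t=0,i=1
  .#...|.  b8=0 t=2,i=13
  ..###|.  b7=0 t=0,i=3
  ..##.|.  b6=0 t=4,i=16
  ..#.#|.  b5=0 t=1,i=11
  ..#..|#  b4=1 t=0,i=0
  ...##|.  b3=0 t=2,i=0
  ...#.|.  b2=0 t=0,i=10
  ....#|.  b1=0 t=0,i=9
  .....|#  b0=1 t=2,i=15
  bits 10110111101111111000110000010001 = 3082783761

3082783761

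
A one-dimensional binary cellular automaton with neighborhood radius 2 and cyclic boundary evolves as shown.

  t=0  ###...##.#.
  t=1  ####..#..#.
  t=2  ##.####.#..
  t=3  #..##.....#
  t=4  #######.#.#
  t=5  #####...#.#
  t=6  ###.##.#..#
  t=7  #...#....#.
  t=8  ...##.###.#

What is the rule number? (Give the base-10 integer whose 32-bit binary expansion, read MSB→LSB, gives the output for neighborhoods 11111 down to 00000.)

  [31] ##### => #  t=4,i=1
  [30] ####. => .  t=1,i=2
  [29] ###.# => .  t=2,i=6
  [28] ###.. => #  t=0,i=2
  [27] ##.## => .  t=2,i=2
  [26] ##.#. => .  t=0,i=8
  [25] ##..# => #  t=1,i=4
  [24] ##... => #  t=0,i=3
  [23] #.### => #  t=0,i=0
  [22] #.##. => #  t=6,i=4
  [21] #.#.# => #  t=0,i=9
  [20] #.#.. => .  t=2,i=8
  [19] #..## => #  t=2,i=10
  [18] #..#. => #  t=1,i=5
  [17] #...# => .  t=0,i=4
  [16] #.... => #  t=3,i=6
  [15] .#### => #  t=1,i=1
  [14] .###. => #  t=0,i=1
  [13] .##.# => .  t=0,i=7
  [12] .##.. => #  t=3,i=0
  [11] .#.## => .  t=0,i=10
  [10] .#.#. => #  t=7,i=10
  [9] .#..# => .  t=1,i=7
  [8] .#... => .  t=7,i=1
  [7] ..### => .  t=6,i=10
  [6] ..##. => #  t=0,i=6
  [5] ..#.# => .  t=1,i=9
  [4] ..#.. => #  t=1,i=6
  [3] ...## => .  t=0,i=5
  [2] ...#. => #  t=5,i=7
  [1] ....# => #  t=3,i=8
  [0] ..... => .  t=3,i=7
  bits 10010011111011011101010001010110 = 2481837142

2481837142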